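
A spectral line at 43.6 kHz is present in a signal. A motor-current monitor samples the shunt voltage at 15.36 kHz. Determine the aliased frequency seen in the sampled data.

2.48 kHz

43.6 kHz mod fs = 12.88 kHz.
12.88 kHz > fs/2 = 7.68 kHz, folds to fs − 12.88 kHz = 2.48 kHz.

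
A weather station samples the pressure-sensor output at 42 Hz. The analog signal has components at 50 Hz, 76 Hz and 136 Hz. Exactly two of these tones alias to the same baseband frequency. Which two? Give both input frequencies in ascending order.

50 Hz, 76 Hz

fs/2 = 21 Hz.
50 Hz mod fs = 8 Hz.
8 Hz ≤ fs/2 = 21 Hz, appears at 8 Hz.
76 Hz mod fs = 34 Hz.
34 Hz > fs/2 = 21 Hz, folds to fs − 34 Hz = 8 Hz.
136 Hz mod fs = 10 Hz.
10 Hz ≤ fs/2 = 21 Hz, appears at 10 Hz.
50 Hz and 76 Hz both map to 8 Hz.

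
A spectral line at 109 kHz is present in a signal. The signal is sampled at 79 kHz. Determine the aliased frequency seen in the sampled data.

30 kHz

109 kHz mod fs = 30 kHz.
30 kHz ≤ fs/2 = 39.5 kHz, appears at 30 kHz.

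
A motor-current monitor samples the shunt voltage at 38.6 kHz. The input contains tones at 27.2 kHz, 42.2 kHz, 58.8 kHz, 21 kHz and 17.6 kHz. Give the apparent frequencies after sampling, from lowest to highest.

fs/2 = 19.3 kHz.
27.2 kHz > fs/2 = 19.3 kHz, folds to fs − 27.2 kHz = 11.4 kHz.
42.2 kHz mod fs = 3.6 kHz.
3.6 kHz ≤ fs/2 = 19.3 kHz, appears at 3.6 kHz.
58.8 kHz mod fs = 20.2 kHz.
20.2 kHz > fs/2 = 19.3 kHz, folds to fs − 20.2 kHz = 18.4 kHz.
21 kHz > fs/2 = 19.3 kHz, folds to fs − 21 kHz = 17.6 kHz.
17.6 kHz ≤ fs/2 = 19.3 kHz, passes unchanged.
Distinct values: {3.6 kHz, 11.4 kHz, 17.6 kHz, 18.4 kHz}.

3.6 kHz, 11.4 kHz, 17.6 kHz, 18.4 kHz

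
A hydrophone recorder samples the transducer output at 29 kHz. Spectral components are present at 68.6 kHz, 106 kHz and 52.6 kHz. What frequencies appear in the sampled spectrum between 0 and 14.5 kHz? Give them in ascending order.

fs/2 = 14.5 kHz.
68.6 kHz mod fs = 10.6 kHz.
10.6 kHz ≤ fs/2 = 14.5 kHz, appears at 10.6 kHz.
106 kHz mod fs = 19 kHz.
19 kHz > fs/2 = 14.5 kHz, folds to fs − 19 kHz = 10 kHz.
52.6 kHz mod fs = 23.6 kHz.
23.6 kHz > fs/2 = 14.5 kHz, folds to fs − 23.6 kHz = 5.4 kHz.
Distinct values: {5.4 kHz, 10 kHz, 10.6 kHz}.

5.4 kHz, 10 kHz, 10.6 kHz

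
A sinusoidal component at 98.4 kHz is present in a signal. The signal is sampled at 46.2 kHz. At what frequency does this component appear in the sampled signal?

98.4 kHz mod fs = 6 kHz.
6 kHz ≤ fs/2 = 23.1 kHz, appears at 6 kHz.

6 kHz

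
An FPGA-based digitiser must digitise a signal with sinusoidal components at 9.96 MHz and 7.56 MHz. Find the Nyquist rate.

19.92 MHz

Highest-frequency component: 9.96 MHz.
Nyquist rate = 2 × 9.96 MHz = 19.92 MHz.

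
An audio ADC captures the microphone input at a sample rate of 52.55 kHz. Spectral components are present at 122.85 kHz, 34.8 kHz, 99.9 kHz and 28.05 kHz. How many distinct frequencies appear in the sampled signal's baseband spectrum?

3

fs/2 = 26.275 kHz.
122.85 kHz mod fs = 17.75 kHz.
17.75 kHz ≤ fs/2 = 26.275 kHz, appears at 17.75 kHz.
34.8 kHz > fs/2 = 26.275 kHz, folds to fs − 34.8 kHz = 17.75 kHz.
99.9 kHz mod fs = 47.35 kHz.
47.35 kHz > fs/2 = 26.275 kHz, folds to fs − 47.35 kHz = 5.2 kHz.
28.05 kHz > fs/2 = 26.275 kHz, folds to fs − 28.05 kHz = 24.5 kHz.
Distinct values: {5.2 kHz, 17.75 kHz, 24.5 kHz} → 3.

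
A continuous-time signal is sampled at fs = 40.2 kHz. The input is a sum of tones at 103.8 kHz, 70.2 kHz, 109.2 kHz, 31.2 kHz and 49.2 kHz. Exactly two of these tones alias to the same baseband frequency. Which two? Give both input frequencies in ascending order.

fs/2 = 20.1 kHz.
103.8 kHz mod fs = 23.4 kHz.
23.4 kHz > fs/2 = 20.1 kHz, folds to fs − 23.4 kHz = 16.8 kHz.
70.2 kHz mod fs = 30 kHz.
30 kHz > fs/2 = 20.1 kHz, folds to fs − 30 kHz = 10.2 kHz.
109.2 kHz mod fs = 28.8 kHz.
28.8 kHz > fs/2 = 20.1 kHz, folds to fs − 28.8 kHz = 11.4 kHz.
31.2 kHz > fs/2 = 20.1 kHz, folds to fs − 31.2 kHz = 9 kHz.
49.2 kHz mod fs = 9 kHz.
9 kHz ≤ fs/2 = 20.1 kHz, appears at 9 kHz.
31.2 kHz and 49.2 kHz both map to 9 kHz.

31.2 kHz, 49.2 kHz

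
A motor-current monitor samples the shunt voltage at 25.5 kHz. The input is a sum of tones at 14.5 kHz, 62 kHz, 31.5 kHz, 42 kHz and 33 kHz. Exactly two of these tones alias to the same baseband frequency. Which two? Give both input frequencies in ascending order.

14.5 kHz, 62 kHz

fs/2 = 12.75 kHz.
14.5 kHz > fs/2 = 12.75 kHz, folds to fs − 14.5 kHz = 11 kHz.
62 kHz mod fs = 11 kHz.
11 kHz ≤ fs/2 = 12.75 kHz, appears at 11 kHz.
31.5 kHz mod fs = 6 kHz.
6 kHz ≤ fs/2 = 12.75 kHz, appears at 6 kHz.
42 kHz mod fs = 16.5 kHz.
16.5 kHz > fs/2 = 12.75 kHz, folds to fs − 16.5 kHz = 9 kHz.
33 kHz mod fs = 7.5 kHz.
7.5 kHz ≤ fs/2 = 12.75 kHz, appears at 7.5 kHz.
14.5 kHz and 62 kHz both map to 11 kHz.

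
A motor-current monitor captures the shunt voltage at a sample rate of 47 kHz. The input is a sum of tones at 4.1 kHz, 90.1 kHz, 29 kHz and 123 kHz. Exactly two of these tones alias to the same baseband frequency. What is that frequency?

fs/2 = 23.5 kHz.
4.1 kHz ≤ fs/2 = 23.5 kHz, passes unchanged.
90.1 kHz mod fs = 43.1 kHz.
43.1 kHz > fs/2 = 23.5 kHz, folds to fs − 43.1 kHz = 3.9 kHz.
29 kHz > fs/2 = 23.5 kHz, folds to fs − 29 kHz = 18 kHz.
123 kHz mod fs = 29 kHz.
29 kHz > fs/2 = 23.5 kHz, folds to fs − 29 kHz = 18 kHz.
29 kHz and 123 kHz both map to 18 kHz.

18 kHz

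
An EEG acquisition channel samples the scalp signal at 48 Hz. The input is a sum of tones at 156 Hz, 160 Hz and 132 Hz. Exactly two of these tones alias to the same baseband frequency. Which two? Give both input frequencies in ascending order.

fs/2 = 24 Hz.
156 Hz mod fs = 12 Hz.
12 Hz ≤ fs/2 = 24 Hz, appears at 12 Hz.
160 Hz mod fs = 16 Hz.
16 Hz ≤ fs/2 = 24 Hz, appears at 16 Hz.
132 Hz mod fs = 36 Hz.
36 Hz > fs/2 = 24 Hz, folds to fs − 36 Hz = 12 Hz.
132 Hz and 156 Hz both map to 12 Hz.

132 Hz, 156 Hz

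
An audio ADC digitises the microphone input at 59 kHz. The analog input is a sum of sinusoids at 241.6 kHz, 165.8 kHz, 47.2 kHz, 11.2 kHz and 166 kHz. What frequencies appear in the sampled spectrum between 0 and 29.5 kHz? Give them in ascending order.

fs/2 = 29.5 kHz.
241.6 kHz mod fs = 5.6 kHz.
5.6 kHz ≤ fs/2 = 29.5 kHz, appears at 5.6 kHz.
165.8 kHz mod fs = 47.8 kHz.
47.8 kHz > fs/2 = 29.5 kHz, folds to fs − 47.8 kHz = 11.2 kHz.
47.2 kHz > fs/2 = 29.5 kHz, folds to fs − 47.2 kHz = 11.8 kHz.
11.2 kHz ≤ fs/2 = 29.5 kHz, passes unchanged.
166 kHz mod fs = 48 kHz.
48 kHz > fs/2 = 29.5 kHz, folds to fs − 48 kHz = 11 kHz.
Distinct values: {5.6 kHz, 11 kHz, 11.2 kHz, 11.8 kHz}.

5.6 kHz, 11 kHz, 11.2 kHz, 11.8 kHz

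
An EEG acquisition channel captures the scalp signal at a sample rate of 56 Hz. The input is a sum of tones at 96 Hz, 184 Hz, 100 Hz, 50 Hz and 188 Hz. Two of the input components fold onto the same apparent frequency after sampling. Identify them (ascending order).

96 Hz, 184 Hz

fs/2 = 28 Hz.
96 Hz mod fs = 40 Hz.
40 Hz > fs/2 = 28 Hz, folds to fs − 40 Hz = 16 Hz.
184 Hz mod fs = 16 Hz.
16 Hz ≤ fs/2 = 28 Hz, appears at 16 Hz.
100 Hz mod fs = 44 Hz.
44 Hz > fs/2 = 28 Hz, folds to fs − 44 Hz = 12 Hz.
50 Hz > fs/2 = 28 Hz, folds to fs − 50 Hz = 6 Hz.
188 Hz mod fs = 20 Hz.
20 Hz ≤ fs/2 = 28 Hz, appears at 20 Hz.
96 Hz and 184 Hz both map to 16 Hz.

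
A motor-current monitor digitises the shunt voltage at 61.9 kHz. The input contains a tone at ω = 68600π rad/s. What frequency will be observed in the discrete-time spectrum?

27.6 kHz

ω = 68600π rad/s → f = ω/(2π) = 34300 Hz = 34.3 kHz.
34.3 kHz > fs/2 = 30.95 kHz, folds to fs − 34.3 kHz = 27.6 kHz.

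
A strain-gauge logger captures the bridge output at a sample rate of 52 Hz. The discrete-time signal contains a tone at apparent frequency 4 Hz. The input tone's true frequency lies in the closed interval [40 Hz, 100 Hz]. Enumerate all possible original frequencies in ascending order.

Frequencies that alias to 4 Hz are k·fs ± 4 Hz for integer k ≥ 0.
k=0: 4 Hz.
k=1: 48 Hz, 56 Hz.
k=2: 100 Hz, 108 Hz.
k=3: 152 Hz, 160 Hz.
Within [40 Hz, 100 Hz]: 48 Hz, 56 Hz, 100 Hz.

48 Hz, 56 Hz, 100 Hz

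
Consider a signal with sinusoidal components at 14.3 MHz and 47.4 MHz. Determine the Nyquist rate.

94.8 MHz

Highest-frequency component: 47.4 MHz.
Nyquist rate = 2 × 47.4 MHz = 94.8 MHz.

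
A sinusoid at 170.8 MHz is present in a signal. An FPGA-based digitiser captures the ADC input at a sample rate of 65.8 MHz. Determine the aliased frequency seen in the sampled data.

170.8 MHz mod fs = 39.2 MHz.
39.2 MHz > fs/2 = 32.9 MHz, folds to fs − 39.2 MHz = 26.6 MHz.

26.6 MHz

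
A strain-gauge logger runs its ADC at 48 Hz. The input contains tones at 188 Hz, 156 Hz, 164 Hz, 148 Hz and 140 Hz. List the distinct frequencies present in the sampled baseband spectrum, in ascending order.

fs/2 = 24 Hz.
188 Hz mod fs = 44 Hz.
44 Hz > fs/2 = 24 Hz, folds to fs − 44 Hz = 4 Hz.
156 Hz mod fs = 12 Hz.
12 Hz ≤ fs/2 = 24 Hz, appears at 12 Hz.
164 Hz mod fs = 20 Hz.
20 Hz ≤ fs/2 = 24 Hz, appears at 20 Hz.
148 Hz mod fs = 4 Hz.
4 Hz ≤ fs/2 = 24 Hz, appears at 4 Hz.
140 Hz mod fs = 44 Hz.
44 Hz > fs/2 = 24 Hz, folds to fs − 44 Hz = 4 Hz.
Distinct values: {4 Hz, 12 Hz, 20 Hz}.

4 Hz, 12 Hz, 20 Hz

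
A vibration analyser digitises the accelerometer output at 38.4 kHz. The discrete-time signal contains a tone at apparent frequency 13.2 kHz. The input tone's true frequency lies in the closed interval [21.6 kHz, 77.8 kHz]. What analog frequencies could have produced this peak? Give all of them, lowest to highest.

25.2 kHz, 51.6 kHz, 63.6 kHz

Frequencies that alias to 13.2 kHz are k·fs ± 13.2 kHz for integer k ≥ 0.
k=0: 13.2 kHz.
k=1: 25.2 kHz, 51.6 kHz.
k=2: 63.6 kHz, 90 kHz.
k=3: 102 kHz, 128.4 kHz.
Within [21.6 kHz, 77.8 kHz]: 25.2 kHz, 51.6 kHz, 63.6 kHz.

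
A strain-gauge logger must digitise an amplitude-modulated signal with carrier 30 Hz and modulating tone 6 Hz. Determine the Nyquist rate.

AM sidebands sit at fc ± fm = 24 Hz and 36 Hz.
Highest-frequency component: 36 Hz.
Nyquist rate = 2 × 36 Hz = 72 Hz.

72 Hz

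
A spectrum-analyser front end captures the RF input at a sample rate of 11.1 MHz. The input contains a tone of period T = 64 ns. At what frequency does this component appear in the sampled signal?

T = 64 ns → f = 1/T = 15.625 MHz.
15.625 MHz mod fs = 4.525 MHz.
4.525 MHz ≤ fs/2 = 5.55 MHz, appears at 4.525 MHz.

4.525 MHz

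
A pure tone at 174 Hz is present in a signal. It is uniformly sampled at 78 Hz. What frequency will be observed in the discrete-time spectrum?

174 Hz mod fs = 18 Hz.
18 Hz ≤ fs/2 = 39 Hz, appears at 18 Hz.

18 Hz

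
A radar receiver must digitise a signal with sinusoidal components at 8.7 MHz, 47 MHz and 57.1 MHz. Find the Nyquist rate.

Highest-frequency component: 57.1 MHz.
Nyquist rate = 2 × 57.1 MHz = 114.2 MHz.

114.2 MHz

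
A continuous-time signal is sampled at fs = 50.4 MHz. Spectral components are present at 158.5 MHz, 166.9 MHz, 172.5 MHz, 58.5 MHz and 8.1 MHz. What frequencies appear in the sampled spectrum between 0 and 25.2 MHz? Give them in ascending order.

7.3 MHz, 8.1 MHz, 15.7 MHz, 21.3 MHz

fs/2 = 25.2 MHz.
158.5 MHz mod fs = 7.3 MHz.
7.3 MHz ≤ fs/2 = 25.2 MHz, appears at 7.3 MHz.
166.9 MHz mod fs = 15.7 MHz.
15.7 MHz ≤ fs/2 = 25.2 MHz, appears at 15.7 MHz.
172.5 MHz mod fs = 21.3 MHz.
21.3 MHz ≤ fs/2 = 25.2 MHz, appears at 21.3 MHz.
58.5 MHz mod fs = 8.1 MHz.
8.1 MHz ≤ fs/2 = 25.2 MHz, appears at 8.1 MHz.
8.1 MHz ≤ fs/2 = 25.2 MHz, passes unchanged.
Distinct values: {7.3 MHz, 8.1 MHz, 15.7 MHz, 21.3 MHz}.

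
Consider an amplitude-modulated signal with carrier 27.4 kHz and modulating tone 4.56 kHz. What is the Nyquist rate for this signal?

AM sidebands sit at fc ± fm = 22.84 kHz and 31.96 kHz.
Highest-frequency component: 31.96 kHz.
Nyquist rate = 2 × 31.96 kHz = 63.92 kHz.

63.92 kHz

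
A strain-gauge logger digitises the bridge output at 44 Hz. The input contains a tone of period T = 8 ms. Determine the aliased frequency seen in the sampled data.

T = 8 ms → f = 1/T = 125 Hz.
125 Hz mod fs = 37 Hz.
37 Hz > fs/2 = 22 Hz, folds to fs − 37 Hz = 7 Hz.

7 Hz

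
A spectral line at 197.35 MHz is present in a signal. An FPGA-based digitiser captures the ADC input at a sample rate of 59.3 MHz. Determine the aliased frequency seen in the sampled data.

197.35 MHz mod fs = 19.45 MHz.
19.45 MHz ≤ fs/2 = 29.65 MHz, appears at 19.45 MHz.

19.45 MHz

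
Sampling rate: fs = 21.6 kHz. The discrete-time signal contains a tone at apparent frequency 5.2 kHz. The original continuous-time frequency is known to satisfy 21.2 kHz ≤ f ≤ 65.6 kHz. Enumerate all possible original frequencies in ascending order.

Frequencies that alias to 5.2 kHz are k·fs ± 5.2 kHz for integer k ≥ 0.
k=0: 5.2 kHz.
k=1: 16.4 kHz, 26.8 kHz.
k=2: 38 kHz, 48.4 kHz.
k=3: 59.6 kHz, 70 kHz.
k=4: 81.2 kHz, 91.6 kHz.
Within [21.2 kHz, 65.6 kHz]: 26.8 kHz, 38 kHz, 48.4 kHz, 59.6 kHz.

26.8 kHz, 38 kHz, 48.4 kHz, 59.6 kHz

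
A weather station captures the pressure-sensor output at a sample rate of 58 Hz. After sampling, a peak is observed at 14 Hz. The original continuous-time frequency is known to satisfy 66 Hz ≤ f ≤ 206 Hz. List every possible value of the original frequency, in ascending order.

Frequencies that alias to 14 Hz are k·fs ± 14 Hz for integer k ≥ 0.
k=0: 14 Hz.
k=1: 44 Hz, 72 Hz.
k=2: 102 Hz, 130 Hz.
k=3: 160 Hz, 188 Hz.
k=4: 218 Hz, 246 Hz.
Within [66 Hz, 206 Hz]: 72 Hz, 102 Hz, 130 Hz, 160 Hz, 188 Hz.

72 Hz, 102 Hz, 130 Hz, 160 Hz, 188 Hz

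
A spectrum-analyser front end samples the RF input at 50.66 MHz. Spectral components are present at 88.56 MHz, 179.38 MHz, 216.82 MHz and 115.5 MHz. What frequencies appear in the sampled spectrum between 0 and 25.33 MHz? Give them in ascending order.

12.76 MHz, 14.18 MHz, 23.26 MHz

fs/2 = 25.33 MHz.
88.56 MHz mod fs = 37.9 MHz.
37.9 MHz > fs/2 = 25.33 MHz, folds to fs − 37.9 MHz = 12.76 MHz.
179.38 MHz mod fs = 27.4 MHz.
27.4 MHz > fs/2 = 25.33 MHz, folds to fs − 27.4 MHz = 23.26 MHz.
216.82 MHz mod fs = 14.18 MHz.
14.18 MHz ≤ fs/2 = 25.33 MHz, appears at 14.18 MHz.
115.5 MHz mod fs = 14.18 MHz.
14.18 MHz ≤ fs/2 = 25.33 MHz, appears at 14.18 MHz.
Distinct values: {12.76 MHz, 14.18 MHz, 23.26 MHz}.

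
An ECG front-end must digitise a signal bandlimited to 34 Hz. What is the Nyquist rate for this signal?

Nyquist rate = 2 × 34 Hz = 68 Hz.

68 Hz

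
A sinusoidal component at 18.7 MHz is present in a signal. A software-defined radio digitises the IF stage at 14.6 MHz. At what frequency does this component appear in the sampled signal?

4.1 MHz

18.7 MHz mod fs = 4.1 MHz.
4.1 MHz ≤ fs/2 = 7.3 MHz, appears at 4.1 MHz.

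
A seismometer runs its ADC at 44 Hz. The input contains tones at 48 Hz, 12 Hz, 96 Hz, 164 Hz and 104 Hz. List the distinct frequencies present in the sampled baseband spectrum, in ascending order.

4 Hz, 8 Hz, 12 Hz, 16 Hz

fs/2 = 22 Hz.
48 Hz mod fs = 4 Hz.
4 Hz ≤ fs/2 = 22 Hz, appears at 4 Hz.
12 Hz ≤ fs/2 = 22 Hz, passes unchanged.
96 Hz mod fs = 8 Hz.
8 Hz ≤ fs/2 = 22 Hz, appears at 8 Hz.
164 Hz mod fs = 32 Hz.
32 Hz > fs/2 = 22 Hz, folds to fs − 32 Hz = 12 Hz.
104 Hz mod fs = 16 Hz.
16 Hz ≤ fs/2 = 22 Hz, appears at 16 Hz.
Distinct values: {4 Hz, 8 Hz, 12 Hz, 16 Hz}.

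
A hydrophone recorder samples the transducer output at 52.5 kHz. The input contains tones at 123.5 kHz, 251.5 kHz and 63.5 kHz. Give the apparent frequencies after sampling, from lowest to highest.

11 kHz, 18.5 kHz

fs/2 = 26.25 kHz.
123.5 kHz mod fs = 18.5 kHz.
18.5 kHz ≤ fs/2 = 26.25 kHz, appears at 18.5 kHz.
251.5 kHz mod fs = 41.5 kHz.
41.5 kHz > fs/2 = 26.25 kHz, folds to fs − 41.5 kHz = 11 kHz.
63.5 kHz mod fs = 11 kHz.
11 kHz ≤ fs/2 = 26.25 kHz, appears at 11 kHz.
Distinct values: {11 kHz, 18.5 kHz}.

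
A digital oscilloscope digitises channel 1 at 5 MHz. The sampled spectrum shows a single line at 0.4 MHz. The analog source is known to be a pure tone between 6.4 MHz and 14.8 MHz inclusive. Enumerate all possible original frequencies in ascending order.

Frequencies that alias to 0.4 MHz are k·fs ± 0.4 MHz for integer k ≥ 0.
k=0: 0.4 MHz.
k=1: 4.6 MHz, 5.4 MHz.
k=2: 9.6 MHz, 10.4 MHz.
k=3: 14.6 MHz, 15.4 MHz.
k=4: 19.6 MHz, 20.4 MHz.
Within [6.4 MHz, 14.8 MHz]: 9.6 MHz, 10.4 MHz, 14.6 MHz.

9.6 MHz, 10.4 MHz, 14.6 MHz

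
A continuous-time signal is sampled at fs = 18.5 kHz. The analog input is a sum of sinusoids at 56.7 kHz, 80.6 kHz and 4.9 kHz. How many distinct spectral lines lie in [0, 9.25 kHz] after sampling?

3

fs/2 = 9.25 kHz.
56.7 kHz mod fs = 1.2 kHz.
1.2 kHz ≤ fs/2 = 9.25 kHz, appears at 1.2 kHz.
80.6 kHz mod fs = 6.6 kHz.
6.6 kHz ≤ fs/2 = 9.25 kHz, appears at 6.6 kHz.
4.9 kHz ≤ fs/2 = 9.25 kHz, passes unchanged.
Distinct values: {1.2 kHz, 4.9 kHz, 6.6 kHz} → 3.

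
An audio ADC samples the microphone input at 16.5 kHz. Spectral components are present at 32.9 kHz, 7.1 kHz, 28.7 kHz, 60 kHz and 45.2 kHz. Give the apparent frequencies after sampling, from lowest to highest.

0.1 kHz, 4.3 kHz, 6 kHz, 7.1 kHz

fs/2 = 8.25 kHz.
32.9 kHz mod fs = 16.4 kHz.
16.4 kHz > fs/2 = 8.25 kHz, folds to fs − 16.4 kHz = 0.1 kHz.
7.1 kHz ≤ fs/2 = 8.25 kHz, passes unchanged.
28.7 kHz mod fs = 12.2 kHz.
12.2 kHz > fs/2 = 8.25 kHz, folds to fs − 12.2 kHz = 4.3 kHz.
60 kHz mod fs = 10.5 kHz.
10.5 kHz > fs/2 = 8.25 kHz, folds to fs − 10.5 kHz = 6 kHz.
45.2 kHz mod fs = 12.2 kHz.
12.2 kHz > fs/2 = 8.25 kHz, folds to fs − 12.2 kHz = 4.3 kHz.
Distinct values: {0.1 kHz, 4.3 kHz, 6 kHz, 7.1 kHz}.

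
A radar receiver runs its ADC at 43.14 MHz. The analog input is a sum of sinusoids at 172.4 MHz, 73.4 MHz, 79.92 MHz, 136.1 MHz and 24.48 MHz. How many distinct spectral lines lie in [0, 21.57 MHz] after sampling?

fs/2 = 21.57 MHz.
172.4 MHz mod fs = 42.98 MHz.
42.98 MHz > fs/2 = 21.57 MHz, folds to fs − 42.98 MHz = 0.16 MHz.
73.4 MHz mod fs = 30.26 MHz.
30.26 MHz > fs/2 = 21.57 MHz, folds to fs − 30.26 MHz = 12.88 MHz.
79.92 MHz mod fs = 36.78 MHz.
36.78 MHz > fs/2 = 21.57 MHz, folds to fs − 36.78 MHz = 6.36 MHz.
136.1 MHz mod fs = 6.68 MHz.
6.68 MHz ≤ fs/2 = 21.57 MHz, appears at 6.68 MHz.
24.48 MHz > fs/2 = 21.57 MHz, folds to fs − 24.48 MHz = 18.66 MHz.
Distinct values: {0.16 MHz, 6.36 MHz, 6.68 MHz, 12.88 MHz, 18.66 MHz} → 5.

5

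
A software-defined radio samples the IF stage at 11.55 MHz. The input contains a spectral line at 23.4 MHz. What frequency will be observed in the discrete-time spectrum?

23.4 MHz mod fs = 0.3 MHz.
0.3 MHz ≤ fs/2 = 5.775 MHz, appears at 0.3 MHz.

0.3 MHz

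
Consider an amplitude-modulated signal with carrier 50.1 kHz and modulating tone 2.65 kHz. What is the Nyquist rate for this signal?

AM sidebands sit at fc ± fm = 47.45 kHz and 52.75 kHz.
Highest-frequency component: 52.75 kHz.
Nyquist rate = 2 × 52.75 kHz = 105.5 kHz.

105.5 kHz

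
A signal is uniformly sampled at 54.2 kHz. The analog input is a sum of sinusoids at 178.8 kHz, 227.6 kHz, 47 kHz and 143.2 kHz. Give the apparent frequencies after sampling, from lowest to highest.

7.2 kHz, 10.8 kHz, 16.2 kHz, 19.4 kHz

fs/2 = 27.1 kHz.
178.8 kHz mod fs = 16.2 kHz.
16.2 kHz ≤ fs/2 = 27.1 kHz, appears at 16.2 kHz.
227.6 kHz mod fs = 10.8 kHz.
10.8 kHz ≤ fs/2 = 27.1 kHz, appears at 10.8 kHz.
47 kHz > fs/2 = 27.1 kHz, folds to fs − 47 kHz = 7.2 kHz.
143.2 kHz mod fs = 34.8 kHz.
34.8 kHz > fs/2 = 27.1 kHz, folds to fs − 34.8 kHz = 19.4 kHz.
Distinct values: {7.2 kHz, 10.8 kHz, 16.2 kHz, 19.4 kHz}.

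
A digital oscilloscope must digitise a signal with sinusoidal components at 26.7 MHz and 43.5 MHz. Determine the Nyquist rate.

87 MHz

Highest-frequency component: 43.5 MHz.
Nyquist rate = 2 × 43.5 MHz = 87 MHz.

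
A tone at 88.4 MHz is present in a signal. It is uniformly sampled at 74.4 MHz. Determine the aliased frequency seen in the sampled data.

14 MHz

88.4 MHz mod fs = 14 MHz.
14 MHz ≤ fs/2 = 37.2 MHz, appears at 14 MHz.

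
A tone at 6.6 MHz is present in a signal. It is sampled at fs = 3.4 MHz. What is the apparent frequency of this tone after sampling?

0.2 MHz

6.6 MHz mod fs = 3.2 MHz.
3.2 MHz > fs/2 = 1.7 MHz, folds to fs − 3.2 MHz = 0.2 MHz.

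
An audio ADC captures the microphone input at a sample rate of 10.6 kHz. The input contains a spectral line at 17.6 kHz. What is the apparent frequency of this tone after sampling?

3.6 kHz

17.6 kHz mod fs = 7 kHz.
7 kHz > fs/2 = 5.3 kHz, folds to fs − 7 kHz = 3.6 kHz.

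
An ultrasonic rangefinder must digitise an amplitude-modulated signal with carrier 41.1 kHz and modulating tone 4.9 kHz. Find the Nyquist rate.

AM sidebands sit at fc ± fm = 36.2 kHz and 46 kHz.
Highest-frequency component: 46 kHz.
Nyquist rate = 2 × 46 kHz = 92 kHz.

92 kHz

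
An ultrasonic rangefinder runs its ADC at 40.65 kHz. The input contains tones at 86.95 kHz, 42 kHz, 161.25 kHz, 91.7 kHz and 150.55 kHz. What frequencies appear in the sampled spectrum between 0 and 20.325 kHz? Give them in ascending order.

1.35 kHz, 5.65 kHz, 10.4 kHz, 12.05 kHz

fs/2 = 20.325 kHz.
86.95 kHz mod fs = 5.65 kHz.
5.65 kHz ≤ fs/2 = 20.325 kHz, appears at 5.65 kHz.
42 kHz mod fs = 1.35 kHz.
1.35 kHz ≤ fs/2 = 20.325 kHz, appears at 1.35 kHz.
161.25 kHz mod fs = 39.3 kHz.
39.3 kHz > fs/2 = 20.325 kHz, folds to fs − 39.3 kHz = 1.35 kHz.
91.7 kHz mod fs = 10.4 kHz.
10.4 kHz ≤ fs/2 = 20.325 kHz, appears at 10.4 kHz.
150.55 kHz mod fs = 28.6 kHz.
28.6 kHz > fs/2 = 20.325 kHz, folds to fs − 28.6 kHz = 12.05 kHz.
Distinct values: {1.35 kHz, 5.65 kHz, 10.4 kHz, 12.05 kHz}.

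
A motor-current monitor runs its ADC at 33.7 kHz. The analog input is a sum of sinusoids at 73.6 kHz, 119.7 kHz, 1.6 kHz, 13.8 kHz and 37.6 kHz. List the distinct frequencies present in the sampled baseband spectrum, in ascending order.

fs/2 = 16.85 kHz.
73.6 kHz mod fs = 6.2 kHz.
6.2 kHz ≤ fs/2 = 16.85 kHz, appears at 6.2 kHz.
119.7 kHz mod fs = 18.6 kHz.
18.6 kHz > fs/2 = 16.85 kHz, folds to fs − 18.6 kHz = 15.1 kHz.
1.6 kHz ≤ fs/2 = 16.85 kHz, passes unchanged.
13.8 kHz ≤ fs/2 = 16.85 kHz, passes unchanged.
37.6 kHz mod fs = 3.9 kHz.
3.9 kHz ≤ fs/2 = 16.85 kHz, appears at 3.9 kHz.
Distinct values: {1.6 kHz, 3.9 kHz, 6.2 kHz, 13.8 kHz, 15.1 kHz}.

1.6 kHz, 3.9 kHz, 6.2 kHz, 13.8 kHz, 15.1 kHz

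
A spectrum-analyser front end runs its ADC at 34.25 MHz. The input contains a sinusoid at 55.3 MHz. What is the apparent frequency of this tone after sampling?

55.3 MHz mod fs = 21.05 MHz.
21.05 MHz > fs/2 = 17.125 MHz, folds to fs − 21.05 MHz = 13.2 MHz.

13.2 MHz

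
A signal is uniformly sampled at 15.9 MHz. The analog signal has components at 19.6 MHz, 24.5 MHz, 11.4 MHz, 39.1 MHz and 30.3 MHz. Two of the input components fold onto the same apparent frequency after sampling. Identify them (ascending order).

fs/2 = 7.95 MHz.
19.6 MHz mod fs = 3.7 MHz.
3.7 MHz ≤ fs/2 = 7.95 MHz, appears at 3.7 MHz.
24.5 MHz mod fs = 8.6 MHz.
8.6 MHz > fs/2 = 7.95 MHz, folds to fs − 8.6 MHz = 7.3 MHz.
11.4 MHz > fs/2 = 7.95 MHz, folds to fs − 11.4 MHz = 4.5 MHz.
39.1 MHz mod fs = 7.3 MHz.
7.3 MHz ≤ fs/2 = 7.95 MHz, appears at 7.3 MHz.
30.3 MHz mod fs = 14.4 MHz.
14.4 MHz > fs/2 = 7.95 MHz, folds to fs − 14.4 MHz = 1.5 MHz.
24.5 MHz and 39.1 MHz both map to 7.3 MHz.

24.5 MHz, 39.1 MHz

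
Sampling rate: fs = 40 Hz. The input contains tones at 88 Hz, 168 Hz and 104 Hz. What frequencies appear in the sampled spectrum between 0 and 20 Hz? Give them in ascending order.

fs/2 = 20 Hz.
88 Hz mod fs = 8 Hz.
8 Hz ≤ fs/2 = 20 Hz, appears at 8 Hz.
168 Hz mod fs = 8 Hz.
8 Hz ≤ fs/2 = 20 Hz, appears at 8 Hz.
104 Hz mod fs = 24 Hz.
24 Hz > fs/2 = 20 Hz, folds to fs − 24 Hz = 16 Hz.
Distinct values: {8 Hz, 16 Hz}.

8 Hz, 16 Hz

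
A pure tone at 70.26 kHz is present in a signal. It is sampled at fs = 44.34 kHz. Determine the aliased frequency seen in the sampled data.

18.42 kHz

70.26 kHz mod fs = 25.92 kHz.
25.92 kHz > fs/2 = 22.17 kHz, folds to fs − 25.92 kHz = 18.42 kHz.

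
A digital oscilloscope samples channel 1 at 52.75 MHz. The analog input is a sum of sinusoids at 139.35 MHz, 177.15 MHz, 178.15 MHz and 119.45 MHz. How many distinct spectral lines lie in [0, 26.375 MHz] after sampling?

fs/2 = 26.375 MHz.
139.35 MHz mod fs = 33.85 MHz.
33.85 MHz > fs/2 = 26.375 MHz, folds to fs − 33.85 MHz = 18.9 MHz.
177.15 MHz mod fs = 18.9 MHz.
18.9 MHz ≤ fs/2 = 26.375 MHz, appears at 18.9 MHz.
178.15 MHz mod fs = 19.9 MHz.
19.9 MHz ≤ fs/2 = 26.375 MHz, appears at 19.9 MHz.
119.45 MHz mod fs = 13.95 MHz.
13.95 MHz ≤ fs/2 = 26.375 MHz, appears at 13.95 MHz.
Distinct values: {13.95 MHz, 18.9 MHz, 19.9 MHz} → 3.

3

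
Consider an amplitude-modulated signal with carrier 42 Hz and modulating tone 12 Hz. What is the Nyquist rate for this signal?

108 Hz

AM sidebands sit at fc ± fm = 30 Hz and 54 Hz.
Highest-frequency component: 54 Hz.
Nyquist rate = 2 × 54 Hz = 108 Hz.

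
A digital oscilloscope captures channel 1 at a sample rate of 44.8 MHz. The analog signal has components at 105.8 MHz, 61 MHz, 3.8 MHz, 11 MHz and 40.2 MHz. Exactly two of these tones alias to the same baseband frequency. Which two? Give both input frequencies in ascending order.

fs/2 = 22.4 MHz.
105.8 MHz mod fs = 16.2 MHz.
16.2 MHz ≤ fs/2 = 22.4 MHz, appears at 16.2 MHz.
61 MHz mod fs = 16.2 MHz.
16.2 MHz ≤ fs/2 = 22.4 MHz, appears at 16.2 MHz.
3.8 MHz ≤ fs/2 = 22.4 MHz, passes unchanged.
11 MHz ≤ fs/2 = 22.4 MHz, passes unchanged.
40.2 MHz > fs/2 = 22.4 MHz, folds to fs − 40.2 MHz = 4.6 MHz.
61 MHz and 105.8 MHz both map to 16.2 MHz.

61 MHz, 105.8 MHz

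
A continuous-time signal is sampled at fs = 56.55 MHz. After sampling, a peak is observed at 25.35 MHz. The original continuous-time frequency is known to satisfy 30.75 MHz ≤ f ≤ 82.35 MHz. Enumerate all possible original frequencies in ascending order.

31.2 MHz, 81.9 MHz

Frequencies that alias to 25.35 MHz are k·fs ± 25.35 MHz for integer k ≥ 0.
k=0: 25.35 MHz.
k=1: 31.2 MHz, 81.9 MHz.
k=2: 87.75 MHz, 138.45 MHz.
Within [30.75 MHz, 82.35 MHz]: 31.2 MHz, 81.9 MHz.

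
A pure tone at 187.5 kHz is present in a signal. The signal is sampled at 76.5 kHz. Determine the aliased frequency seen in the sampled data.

34.5 kHz

187.5 kHz mod fs = 34.5 kHz.
34.5 kHz ≤ fs/2 = 38.25 kHz, appears at 34.5 kHz.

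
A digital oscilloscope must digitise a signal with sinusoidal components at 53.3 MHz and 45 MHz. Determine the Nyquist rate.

106.6 MHz

Highest-frequency component: 53.3 MHz.
Nyquist rate = 2 × 53.3 MHz = 106.6 MHz.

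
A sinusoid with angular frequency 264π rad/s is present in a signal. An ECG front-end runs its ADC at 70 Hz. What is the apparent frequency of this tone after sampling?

8 Hz

ω = 264π rad/s → f = ω/(2π) = 132 Hz.
132 Hz mod fs = 62 Hz.
62 Hz > fs/2 = 35 Hz, folds to fs − 62 Hz = 8 Hz.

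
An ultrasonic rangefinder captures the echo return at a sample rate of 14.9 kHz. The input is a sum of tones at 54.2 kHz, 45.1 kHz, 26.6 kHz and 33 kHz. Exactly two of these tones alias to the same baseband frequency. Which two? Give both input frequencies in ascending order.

26.6 kHz, 33 kHz

fs/2 = 7.45 kHz.
54.2 kHz mod fs = 9.5 kHz.
9.5 kHz > fs/2 = 7.45 kHz, folds to fs − 9.5 kHz = 5.4 kHz.
45.1 kHz mod fs = 0.4 kHz.
0.4 kHz ≤ fs/2 = 7.45 kHz, appears at 0.4 kHz.
26.6 kHz mod fs = 11.7 kHz.
11.7 kHz > fs/2 = 7.45 kHz, folds to fs − 11.7 kHz = 3.2 kHz.
33 kHz mod fs = 3.2 kHz.
3.2 kHz ≤ fs/2 = 7.45 kHz, appears at 3.2 kHz.
26.6 kHz and 33 kHz both map to 3.2 kHz.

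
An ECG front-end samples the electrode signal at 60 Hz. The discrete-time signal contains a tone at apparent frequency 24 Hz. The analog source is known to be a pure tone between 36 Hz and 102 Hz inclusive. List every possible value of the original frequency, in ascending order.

36 Hz, 84 Hz, 96 Hz

Frequencies that alias to 24 Hz are k·fs ± 24 Hz for integer k ≥ 0.
k=0: 24 Hz.
k=1: 36 Hz, 84 Hz.
k=2: 96 Hz, 144 Hz.
k=3: 156 Hz, 204 Hz.
Within [36 Hz, 102 Hz]: 36 Hz, 84 Hz, 96 Hz.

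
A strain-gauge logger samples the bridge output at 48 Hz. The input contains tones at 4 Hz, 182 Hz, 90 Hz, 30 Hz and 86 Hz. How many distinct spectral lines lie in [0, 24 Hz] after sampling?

4

fs/2 = 24 Hz.
4 Hz ≤ fs/2 = 24 Hz, passes unchanged.
182 Hz mod fs = 38 Hz.
38 Hz > fs/2 = 24 Hz, folds to fs − 38 Hz = 10 Hz.
90 Hz mod fs = 42 Hz.
42 Hz > fs/2 = 24 Hz, folds to fs − 42 Hz = 6 Hz.
30 Hz > fs/2 = 24 Hz, folds to fs − 30 Hz = 18 Hz.
86 Hz mod fs = 38 Hz.
38 Hz > fs/2 = 24 Hz, folds to fs − 38 Hz = 10 Hz.
Distinct values: {4 Hz, 6 Hz, 10 Hz, 18 Hz} → 4.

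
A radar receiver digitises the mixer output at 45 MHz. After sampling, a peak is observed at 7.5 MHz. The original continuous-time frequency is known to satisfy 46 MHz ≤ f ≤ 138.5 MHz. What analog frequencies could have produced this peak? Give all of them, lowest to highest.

Frequencies that alias to 7.5 MHz are k·fs ± 7.5 MHz for integer k ≥ 0.
k=0: 7.5 MHz.
k=1: 37.5 MHz, 52.5 MHz.
k=2: 82.5 MHz, 97.5 MHz.
k=3: 127.5 MHz, 142.5 MHz.
k=4: 172.5 MHz, 187.5 MHz.
Within [46 MHz, 138.5 MHz]: 52.5 MHz, 82.5 MHz, 97.5 MHz, 127.5 MHz.

52.5 MHz, 82.5 MHz, 97.5 MHz, 127.5 MHz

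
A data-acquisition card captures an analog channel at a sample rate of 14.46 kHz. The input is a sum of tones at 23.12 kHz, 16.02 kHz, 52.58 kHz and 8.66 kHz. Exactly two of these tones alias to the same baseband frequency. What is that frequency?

fs/2 = 7.23 kHz.
23.12 kHz mod fs = 8.66 kHz.
8.66 kHz > fs/2 = 7.23 kHz, folds to fs − 8.66 kHz = 5.8 kHz.
16.02 kHz mod fs = 1.56 kHz.
1.56 kHz ≤ fs/2 = 7.23 kHz, appears at 1.56 kHz.
52.58 kHz mod fs = 9.2 kHz.
9.2 kHz > fs/2 = 7.23 kHz, folds to fs − 9.2 kHz = 5.26 kHz.
8.66 kHz > fs/2 = 7.23 kHz, folds to fs − 8.66 kHz = 5.8 kHz.
8.66 kHz and 23.12 kHz both map to 5.8 kHz.

5.8 kHz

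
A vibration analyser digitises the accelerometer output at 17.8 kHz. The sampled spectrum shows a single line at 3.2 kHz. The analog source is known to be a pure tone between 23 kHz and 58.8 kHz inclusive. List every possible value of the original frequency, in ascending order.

Frequencies that alias to 3.2 kHz are k·fs ± 3.2 kHz for integer k ≥ 0.
k=0: 3.2 kHz.
k=1: 14.6 kHz, 21 kHz.
k=2: 32.4 kHz, 38.8 kHz.
k=3: 50.2 kHz, 56.6 kHz.
k=4: 68 kHz, 74.4 kHz.
Within [23 kHz, 58.8 kHz]: 32.4 kHz, 38.8 kHz, 50.2 kHz, 56.6 kHz.

32.4 kHz, 38.8 kHz, 50.2 kHz, 56.6 kHz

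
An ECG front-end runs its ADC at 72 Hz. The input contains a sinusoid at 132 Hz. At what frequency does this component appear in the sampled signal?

132 Hz mod fs = 60 Hz.
60 Hz > fs/2 = 36 Hz, folds to fs − 60 Hz = 12 Hz.

12 Hz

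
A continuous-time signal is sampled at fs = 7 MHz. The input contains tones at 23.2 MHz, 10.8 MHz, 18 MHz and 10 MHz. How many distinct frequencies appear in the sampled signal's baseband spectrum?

3

fs/2 = 3.5 MHz.
23.2 MHz mod fs = 2.2 MHz.
2.2 MHz ≤ fs/2 = 3.5 MHz, appears at 2.2 MHz.
10.8 MHz mod fs = 3.8 MHz.
3.8 MHz > fs/2 = 3.5 MHz, folds to fs − 3.8 MHz = 3.2 MHz.
18 MHz mod fs = 4 MHz.
4 MHz > fs/2 = 3.5 MHz, folds to fs − 4 MHz = 3 MHz.
10 MHz mod fs = 3 MHz.
3 MHz ≤ fs/2 = 3.5 MHz, appears at 3 MHz.
Distinct values: {2.2 MHz, 3 MHz, 3.2 MHz} → 3.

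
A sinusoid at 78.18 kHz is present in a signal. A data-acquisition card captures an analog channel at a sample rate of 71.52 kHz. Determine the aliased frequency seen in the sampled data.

6.66 kHz

78.18 kHz mod fs = 6.66 kHz.
6.66 kHz ≤ fs/2 = 35.76 kHz, appears at 6.66 kHz.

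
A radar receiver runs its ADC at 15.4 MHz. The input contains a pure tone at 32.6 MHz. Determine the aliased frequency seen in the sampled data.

1.8 MHz

32.6 MHz mod fs = 1.8 MHz.
1.8 MHz ≤ fs/2 = 7.7 MHz, appears at 1.8 MHz.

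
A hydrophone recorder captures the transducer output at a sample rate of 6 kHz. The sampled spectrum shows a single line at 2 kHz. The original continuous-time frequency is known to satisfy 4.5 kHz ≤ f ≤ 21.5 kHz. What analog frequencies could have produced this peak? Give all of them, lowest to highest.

8 kHz, 10 kHz, 14 kHz, 16 kHz, 20 kHz

Frequencies that alias to 2 kHz are k·fs ± 2 kHz for integer k ≥ 0.
k=0: 2 kHz.
k=1: 4 kHz, 8 kHz.
k=2: 10 kHz, 14 kHz.
k=3: 16 kHz, 20 kHz.
k=4: 22 kHz, 26 kHz.
Within [4.5 kHz, 21.5 kHz]: 8 kHz, 10 kHz, 14 kHz, 16 kHz, 20 kHz.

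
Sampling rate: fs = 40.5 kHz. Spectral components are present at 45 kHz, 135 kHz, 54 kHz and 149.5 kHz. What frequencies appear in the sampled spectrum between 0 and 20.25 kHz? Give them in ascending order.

4.5 kHz, 12.5 kHz, 13.5 kHz

fs/2 = 20.25 kHz.
45 kHz mod fs = 4.5 kHz.
4.5 kHz ≤ fs/2 = 20.25 kHz, appears at 4.5 kHz.
135 kHz mod fs = 13.5 kHz.
13.5 kHz ≤ fs/2 = 20.25 kHz, appears at 13.5 kHz.
54 kHz mod fs = 13.5 kHz.
13.5 kHz ≤ fs/2 = 20.25 kHz, appears at 13.5 kHz.
149.5 kHz mod fs = 28 kHz.
28 kHz > fs/2 = 20.25 kHz, folds to fs − 28 kHz = 12.5 kHz.
Distinct values: {4.5 kHz, 12.5 kHz, 13.5 kHz}.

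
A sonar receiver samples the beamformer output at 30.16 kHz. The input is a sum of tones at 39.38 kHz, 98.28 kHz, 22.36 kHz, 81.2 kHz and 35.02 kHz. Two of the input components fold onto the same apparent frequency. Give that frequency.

fs/2 = 15.08 kHz.
39.38 kHz mod fs = 9.22 kHz.
9.22 kHz ≤ fs/2 = 15.08 kHz, appears at 9.22 kHz.
98.28 kHz mod fs = 7.8 kHz.
7.8 kHz ≤ fs/2 = 15.08 kHz, appears at 7.8 kHz.
22.36 kHz > fs/2 = 15.08 kHz, folds to fs − 22.36 kHz = 7.8 kHz.
81.2 kHz mod fs = 20.88 kHz.
20.88 kHz > fs/2 = 15.08 kHz, folds to fs − 20.88 kHz = 9.28 kHz.
35.02 kHz mod fs = 4.86 kHz.
4.86 kHz ≤ fs/2 = 15.08 kHz, appears at 4.86 kHz.
22.36 kHz and 98.28 kHz both map to 7.8 kHz.

7.8 kHz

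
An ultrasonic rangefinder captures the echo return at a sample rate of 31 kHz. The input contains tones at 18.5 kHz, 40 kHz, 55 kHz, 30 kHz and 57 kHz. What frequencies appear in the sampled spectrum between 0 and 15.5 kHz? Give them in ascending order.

fs/2 = 15.5 kHz.
18.5 kHz > fs/2 = 15.5 kHz, folds to fs − 18.5 kHz = 12.5 kHz.
40 kHz mod fs = 9 kHz.
9 kHz ≤ fs/2 = 15.5 kHz, appears at 9 kHz.
55 kHz mod fs = 24 kHz.
24 kHz > fs/2 = 15.5 kHz, folds to fs − 24 kHz = 7 kHz.
30 kHz > fs/2 = 15.5 kHz, folds to fs − 30 kHz = 1 kHz.
57 kHz mod fs = 26 kHz.
26 kHz > fs/2 = 15.5 kHz, folds to fs − 26 kHz = 5 kHz.
Distinct values: {1 kHz, 5 kHz, 7 kHz, 9 kHz, 12.5 kHz}.

1 kHz, 5 kHz, 7 kHz, 9 kHz, 12.5 kHz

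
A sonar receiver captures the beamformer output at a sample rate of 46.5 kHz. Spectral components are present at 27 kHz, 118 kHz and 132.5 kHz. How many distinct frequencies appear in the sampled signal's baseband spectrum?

fs/2 = 23.25 kHz.
27 kHz > fs/2 = 23.25 kHz, folds to fs − 27 kHz = 19.5 kHz.
118 kHz mod fs = 25 kHz.
25 kHz > fs/2 = 23.25 kHz, folds to fs − 25 kHz = 21.5 kHz.
132.5 kHz mod fs = 39.5 kHz.
39.5 kHz > fs/2 = 23.25 kHz, folds to fs − 39.5 kHz = 7 kHz.
Distinct values: {7 kHz, 19.5 kHz, 21.5 kHz} → 3.

3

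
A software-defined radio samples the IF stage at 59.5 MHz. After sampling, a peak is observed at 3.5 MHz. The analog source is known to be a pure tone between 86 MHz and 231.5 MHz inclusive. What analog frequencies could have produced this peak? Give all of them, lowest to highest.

115.5 MHz, 122.5 MHz, 175 MHz, 182 MHz

Frequencies that alias to 3.5 MHz are k·fs ± 3.5 MHz for integer k ≥ 0.
k=0: 3.5 MHz.
k=1: 56 MHz, 63 MHz.
k=2: 115.5 MHz, 122.5 MHz.
k=3: 175 MHz, 182 MHz.
k=4: 234.5 MHz, 241.5 MHz.
Within [86 MHz, 231.5 MHz]: 115.5 MHz, 122.5 MHz, 175 MHz, 182 MHz.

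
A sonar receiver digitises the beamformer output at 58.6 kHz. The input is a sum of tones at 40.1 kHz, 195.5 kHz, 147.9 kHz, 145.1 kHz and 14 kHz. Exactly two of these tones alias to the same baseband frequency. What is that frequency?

fs/2 = 29.3 kHz.
40.1 kHz > fs/2 = 29.3 kHz, folds to fs − 40.1 kHz = 18.5 kHz.
195.5 kHz mod fs = 19.7 kHz.
19.7 kHz ≤ fs/2 = 29.3 kHz, appears at 19.7 kHz.
147.9 kHz mod fs = 30.7 kHz.
30.7 kHz > fs/2 = 29.3 kHz, folds to fs − 30.7 kHz = 27.9 kHz.
145.1 kHz mod fs = 27.9 kHz.
27.9 kHz ≤ fs/2 = 29.3 kHz, appears at 27.9 kHz.
14 kHz ≤ fs/2 = 29.3 kHz, passes unchanged.
145.1 kHz and 147.9 kHz both map to 27.9 kHz.

27.9 kHz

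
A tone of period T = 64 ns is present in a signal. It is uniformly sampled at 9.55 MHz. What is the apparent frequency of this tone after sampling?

T = 64 ns → f = 1/T = 15.625 MHz.
15.625 MHz mod fs = 6.075 MHz.
6.075 MHz > fs/2 = 4.775 MHz, folds to fs − 6.075 MHz = 3.475 MHz.

3.475 MHz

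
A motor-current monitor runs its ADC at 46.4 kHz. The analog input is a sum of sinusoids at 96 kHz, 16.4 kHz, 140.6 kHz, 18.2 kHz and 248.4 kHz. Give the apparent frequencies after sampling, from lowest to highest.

1.4 kHz, 3.2 kHz, 16.4 kHz, 18.2 kHz

fs/2 = 23.2 kHz.
96 kHz mod fs = 3.2 kHz.
3.2 kHz ≤ fs/2 = 23.2 kHz, appears at 3.2 kHz.
16.4 kHz ≤ fs/2 = 23.2 kHz, passes unchanged.
140.6 kHz mod fs = 1.4 kHz.
1.4 kHz ≤ fs/2 = 23.2 kHz, appears at 1.4 kHz.
18.2 kHz ≤ fs/2 = 23.2 kHz, passes unchanged.
248.4 kHz mod fs = 16.4 kHz.
16.4 kHz ≤ fs/2 = 23.2 kHz, appears at 16.4 kHz.
Distinct values: {1.4 kHz, 3.2 kHz, 16.4 kHz, 18.2 kHz}.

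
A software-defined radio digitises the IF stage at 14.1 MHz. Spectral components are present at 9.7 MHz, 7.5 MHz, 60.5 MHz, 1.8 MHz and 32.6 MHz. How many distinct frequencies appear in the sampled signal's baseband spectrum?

fs/2 = 7.05 MHz.
9.7 MHz > fs/2 = 7.05 MHz, folds to fs − 9.7 MHz = 4.4 MHz.
7.5 MHz > fs/2 = 7.05 MHz, folds to fs − 7.5 MHz = 6.6 MHz.
60.5 MHz mod fs = 4.1 MHz.
4.1 MHz ≤ fs/2 = 7.05 MHz, appears at 4.1 MHz.
1.8 MHz ≤ fs/2 = 7.05 MHz, passes unchanged.
32.6 MHz mod fs = 4.4 MHz.
4.4 MHz ≤ fs/2 = 7.05 MHz, appears at 4.4 MHz.
Distinct values: {1.8 MHz, 4.1 MHz, 4.4 MHz, 6.6 MHz} → 4.

4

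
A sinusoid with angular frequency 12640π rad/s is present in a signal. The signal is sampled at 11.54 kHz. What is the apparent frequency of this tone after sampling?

ω = 12640π rad/s → f = ω/(2π) = 6320 Hz = 6.32 kHz.
6.32 kHz > fs/2 = 5.77 kHz, folds to fs − 6.32 kHz = 5.22 kHz.

5.22 kHz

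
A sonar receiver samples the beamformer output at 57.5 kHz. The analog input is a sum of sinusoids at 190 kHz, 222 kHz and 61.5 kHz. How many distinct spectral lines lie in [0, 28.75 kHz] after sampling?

fs/2 = 28.75 kHz.
190 kHz mod fs = 17.5 kHz.
17.5 kHz ≤ fs/2 = 28.75 kHz, appears at 17.5 kHz.
222 kHz mod fs = 49.5 kHz.
49.5 kHz > fs/2 = 28.75 kHz, folds to fs − 49.5 kHz = 8 kHz.
61.5 kHz mod fs = 4 kHz.
4 kHz ≤ fs/2 = 28.75 kHz, appears at 4 kHz.
Distinct values: {4 kHz, 8 kHz, 17.5 kHz} → 3.

3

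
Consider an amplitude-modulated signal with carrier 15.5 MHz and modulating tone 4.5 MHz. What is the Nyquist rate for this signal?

40 MHz

AM sidebands sit at fc ± fm = 11 MHz and 20 MHz.
Highest-frequency component: 20 MHz.
Nyquist rate = 2 × 20 MHz = 40 MHz.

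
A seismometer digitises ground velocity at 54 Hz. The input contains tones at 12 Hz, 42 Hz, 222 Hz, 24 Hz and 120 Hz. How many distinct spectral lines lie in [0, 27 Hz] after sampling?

3

fs/2 = 27 Hz.
12 Hz ≤ fs/2 = 27 Hz, passes unchanged.
42 Hz > fs/2 = 27 Hz, folds to fs − 42 Hz = 12 Hz.
222 Hz mod fs = 6 Hz.
6 Hz ≤ fs/2 = 27 Hz, appears at 6 Hz.
24 Hz ≤ fs/2 = 27 Hz, passes unchanged.
120 Hz mod fs = 12 Hz.
12 Hz ≤ fs/2 = 27 Hz, appears at 12 Hz.
Distinct values: {6 Hz, 12 Hz, 24 Hz} → 3.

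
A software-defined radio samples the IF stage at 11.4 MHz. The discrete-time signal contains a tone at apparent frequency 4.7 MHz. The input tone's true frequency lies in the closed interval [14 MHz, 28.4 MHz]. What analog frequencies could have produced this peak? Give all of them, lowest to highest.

16.1 MHz, 18.1 MHz, 27.5 MHz

Frequencies that alias to 4.7 MHz are k·fs ± 4.7 MHz for integer k ≥ 0.
k=0: 4.7 MHz.
k=1: 6.7 MHz, 16.1 MHz.
k=2: 18.1 MHz, 27.5 MHz.
k=3: 29.5 MHz, 38.9 MHz.
Within [14 MHz, 28.4 MHz]: 16.1 MHz, 18.1 MHz, 27.5 MHz.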